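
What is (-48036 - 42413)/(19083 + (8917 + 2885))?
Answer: -90449/30885 ≈ -2.9286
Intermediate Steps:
(-48036 - 42413)/(19083 + (8917 + 2885)) = -90449/(19083 + 11802) = -90449/30885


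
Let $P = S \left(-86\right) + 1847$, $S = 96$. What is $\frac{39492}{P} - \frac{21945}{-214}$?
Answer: $\frac{132194217}{1371526} \approx 96.385$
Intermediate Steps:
$P = -6409$ ($P = 96 \left(-86\right) + 1847 = -8256 + 1847 = -6409$)
$\frac{39492}{P} - \frac{21945}{-214} = \frac{39492}{-6409} - \frac{21945}{-214} = 39492 \left(- \frac{1}{6409}\right) - - \frac{21945}{214} = - \frac{39492}{6409} + \frac{21945}{214} = \frac{132194217}{1371526}$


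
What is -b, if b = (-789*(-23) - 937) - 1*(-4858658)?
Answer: -4875868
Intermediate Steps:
b = 4875868 (b = (18147 - 937) + 4858658 = 17210 + 4858658 = 4875868)
-b = -1*4875868 = -4875868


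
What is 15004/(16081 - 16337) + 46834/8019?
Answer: -27081893/513216 ≈ -52.769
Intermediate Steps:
15004/(16081 - 16337) + 46834/8019 = 15004/(-256) + 46834*(1/8019) = 15004*(-1/256) + 46834/8019 = -3751/64 + 46834/8019 = -27081893/513216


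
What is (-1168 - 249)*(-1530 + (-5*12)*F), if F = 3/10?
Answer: 2193516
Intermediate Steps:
F = 3/10 (F = 3*(1/10) = 3/10 ≈ 0.30000)
(-1168 - 249)*(-1530 + (-5*12)*F) = (-1168 - 249)*(-1530 - 5*12*(3/10)) = -1417*(-1530 - 60*3/10) = -1417*(-1530 - 18) = -1417*(-1548) = 2193516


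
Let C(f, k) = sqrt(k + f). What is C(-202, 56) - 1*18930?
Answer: -18930 + I*sqrt(146) ≈ -18930.0 + 12.083*I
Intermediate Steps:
C(f, k) = sqrt(f + k)
C(-202, 56) - 1*18930 = sqrt(-202 + 56) - 1*18930 = sqrt(-146) - 18930 = I*sqrt(146) - 18930 = -18930 + I*sqrt(146)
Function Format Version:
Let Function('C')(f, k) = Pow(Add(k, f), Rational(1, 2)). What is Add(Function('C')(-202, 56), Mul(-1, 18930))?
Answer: Add(-18930, Mul(I, Pow(146, Rational(1, 2)))) ≈ Add(-18930., Mul(12.083, I))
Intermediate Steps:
Function('C')(f, k) = Pow(Add(f, k), Rational(1, 2))
Add(Function('C')(-202, 56), Mul(-1, 18930)) = Add(Pow(Add(-202, 56), Rational(1, 2)), Mul(-1, 18930)) = Add(Pow(-146, Rational(1, 2)), -18930) = Add(Mul(I, Pow(146, Rational(1, 2))), -18930) = Add(-18930, Mul(I, Pow(146, Rational(1, 2))))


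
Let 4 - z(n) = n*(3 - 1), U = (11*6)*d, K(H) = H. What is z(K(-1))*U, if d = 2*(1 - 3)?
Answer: -1584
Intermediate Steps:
d = -4 (d = 2*(-2) = -4)
U = -264 (U = (11*6)*(-4) = 66*(-4) = -264)
z(n) = 4 - 2*n (z(n) = 4 - n*(3 - 1) = 4 - n*2 = 4 - 2*n)
z(K(-1))*U = (4 - 2*(-1))*(-264) = (4 + 2)*(-264) = 6*(-264) = -1584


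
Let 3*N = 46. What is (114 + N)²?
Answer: 150544/9 ≈ 16727.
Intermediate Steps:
N = 46/3 (N = (⅓)*46 = 46/3 ≈ 15.333)
(114 + N)² = (114 + 46/3)² = (388/3)² = 150544/9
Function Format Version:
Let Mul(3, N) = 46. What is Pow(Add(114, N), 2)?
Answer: Rational(150544, 9) ≈ 16727.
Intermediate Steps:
N = Rational(46, 3) (N = Mul(Rational(1, 3), 46) = Rational(46, 3) ≈ 15.333)
Pow(Add(114, N), 2) = Pow(Add(114, Rational(46, 3)), 2) = Pow(Rational(388, 3), 2) = Rational(150544, 9)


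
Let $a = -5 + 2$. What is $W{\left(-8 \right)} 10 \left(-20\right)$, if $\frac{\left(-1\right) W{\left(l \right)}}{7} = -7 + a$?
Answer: $-14000$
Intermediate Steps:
$a = -3$
$W{\left(l \right)} = 70$ ($W{\left(l \right)} = - 7 \left(-7 - 3\right) = \left(-7\right) \left(-10\right) = 70$)
$W{\left(-8 \right)} 10 \left(-20\right) = 70 \cdot 10 \left(-20\right) = 700 \left(-20\right) = -14000$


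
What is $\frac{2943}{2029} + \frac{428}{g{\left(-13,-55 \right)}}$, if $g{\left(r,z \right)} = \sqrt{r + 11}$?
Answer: $\frac{2943}{2029} - 214 i \sqrt{2} \approx 1.4505 - 302.64 i$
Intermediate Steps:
$g{\left(r,z \right)} = \sqrt{11 + r}$
$\frac{2943}{2029} + \frac{428}{g{\left(-13,-55 \right)}} = \frac{2943}{2029} + \frac{428}{\sqrt{11 - 13}} = 2943 \cdot \frac{1}{2029} + \frac{428}{\sqrt{-2}} = \frac{2943}{2029} + \frac{428}{i \sqrt{2}} = \frac{2943}{2029} + 428 \left(- \frac{i \sqrt{2}}{2}\right) = \frac{2943}{2029} - 214 i \sqrt{2}$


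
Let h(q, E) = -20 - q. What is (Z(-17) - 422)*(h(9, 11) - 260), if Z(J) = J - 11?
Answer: 130050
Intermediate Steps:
Z(J) = -11 + J
(Z(-17) - 422)*(h(9, 11) - 260) = ((-11 - 17) - 422)*((-20 - 1*9) - 260) = (-28 - 422)*((-20 - 9) - 260) = -450*(-29 - 260) = -450*(-289) = 130050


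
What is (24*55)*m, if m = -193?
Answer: -254760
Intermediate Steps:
(24*55)*m = (24*55)*(-193) = 1320*(-193) = -254760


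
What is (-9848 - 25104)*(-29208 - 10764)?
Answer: 1397101344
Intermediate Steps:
(-9848 - 25104)*(-29208 - 10764) = -34952*(-39972) = 1397101344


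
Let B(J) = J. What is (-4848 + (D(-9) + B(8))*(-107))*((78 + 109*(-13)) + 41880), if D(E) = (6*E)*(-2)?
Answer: -699737660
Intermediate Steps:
D(E) = -12*E
(-4848 + (D(-9) + B(8))*(-107))*((78 + 109*(-13)) + 41880) = (-4848 + (-12*(-9) + 8)*(-107))*((78 + 109*(-13)) + 41880) = (-4848 + (108 + 8)*(-107))*((78 - 1417) + 41880) = (-4848 + 116*(-107))*(-1339 + 41880) = (-4848 - 12412)*40541 = -17260*40541 = -699737660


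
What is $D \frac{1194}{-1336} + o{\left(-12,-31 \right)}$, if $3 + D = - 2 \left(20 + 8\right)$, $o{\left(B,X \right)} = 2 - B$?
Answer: $\frac{44575}{668} \approx 66.729$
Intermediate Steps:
$D = -59$ ($D = -3 - 2 \left(20 + 8\right) = -3 - 56 = -59$)
$D \frac{1194}{-1336} + o{\left(-12,-31 \right)} = - 59 \frac{1194}{-1336} + \left(2 - -12\right) = - 59 \cdot 1194 \left(- \frac{1}{1336}\right) + \left(2 + 12\right) = \left(-59\right) \left(- \frac{597}{668}\right) + 14 = \frac{35223}{668} + 14 = \frac{44575}{668}$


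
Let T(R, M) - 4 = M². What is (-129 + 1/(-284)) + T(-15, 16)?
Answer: 37203/284 ≈ 131.00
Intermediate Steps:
T(R, M) = 4 + M²
(-129 + 1/(-284)) + T(-15, 16) = (-129 + 1/(-284)) + (4 + 16²) = (-129 - 1/284) + (4 + 256) = -36637/284 + 260 = 37203/284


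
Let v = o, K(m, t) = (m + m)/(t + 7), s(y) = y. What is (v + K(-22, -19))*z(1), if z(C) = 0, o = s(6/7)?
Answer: 0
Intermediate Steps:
o = 6/7 ≈ 0.85714
K(m, t) = 2*m/(7 + t) (K(m, t) = (2*m)/(7 + t) = 2*m/(7 + t))
v = 6/7 ≈ 0.85714
(v + K(-22, -19))*z(1) = (6/7 + 2*(-22)/(7 - 19))*0 = (6/7 + 2*(-22)/(-12))*0 = (6/7 + 2*(-22)*(-1/12))*0 = (6/7 + 11/3)*0 = (95/21)*0 = 0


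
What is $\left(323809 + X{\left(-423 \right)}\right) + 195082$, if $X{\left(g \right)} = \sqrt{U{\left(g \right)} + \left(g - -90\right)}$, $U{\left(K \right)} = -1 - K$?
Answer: $518891 + \sqrt{89} \approx 5.189 \cdot 10^{5}$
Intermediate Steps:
$X{\left(g \right)} = \sqrt{89}$ ($X{\left(g \right)} = \sqrt{\left(-1 - g\right) + \left(g - -90\right)} = \sqrt{\left(-1 - g\right) + \left(g + 90\right)} = \sqrt{\left(-1 - g\right) + \left(90 + g\right)} = \sqrt{89}$)
$\left(323809 + X{\left(-423 \right)}\right) + 195082 = \left(323809 + \sqrt{89}\right) + 195082 = 518891 + \sqrt{89}$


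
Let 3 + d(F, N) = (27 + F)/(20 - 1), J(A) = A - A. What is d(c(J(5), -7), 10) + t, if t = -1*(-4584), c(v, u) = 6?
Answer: 87072/19 ≈ 4582.7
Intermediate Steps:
J(A) = 0
t = 4584
d(F, N) = -30/19 + F/19 (d(F, N) = -3 + (27 + F)/(20 - 1) = -3 + (27 + F)/19 = -3 + (27 + F)*(1/19) = -3 + (27/19 + F/19) = -30/19 + F/19)
d(c(J(5), -7), 10) + t = (-30/19 + (1/19)*6) + 4584 = (-30/19 + 6/19) + 4584 = -24/19 + 4584 = 87072/19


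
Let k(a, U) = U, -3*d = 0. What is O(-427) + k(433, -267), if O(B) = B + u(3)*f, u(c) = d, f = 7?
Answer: -694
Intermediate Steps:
d = 0 (d = -1/3*0 = 0)
u(c) = 0
O(B) = B (O(B) = B + 0*7 = B + 0 = B)
O(-427) + k(433, -267) = -427 - 267 = -694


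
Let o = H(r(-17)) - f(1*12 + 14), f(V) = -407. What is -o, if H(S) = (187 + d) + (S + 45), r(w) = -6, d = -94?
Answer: -539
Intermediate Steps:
H(S) = 138 + S (H(S) = (187 - 94) + (S + 45) = 93 + (45 + S) = 138 + S)
o = 539 (o = (138 - 6) - 1*(-407) = 132 + 407 = 539)
-o = -1*539 = -539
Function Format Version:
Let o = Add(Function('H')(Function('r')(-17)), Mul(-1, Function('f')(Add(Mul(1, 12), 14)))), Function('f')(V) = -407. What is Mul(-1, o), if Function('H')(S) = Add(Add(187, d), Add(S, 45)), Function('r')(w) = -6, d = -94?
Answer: -539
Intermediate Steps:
Function('H')(S) = Add(138, S) (Function('H')(S) = Add(Add(187, -94), Add(S, 45)) = Add(93, Add(45, S)) = Add(138, S))
o = 539 (o = Add(Add(138, -6), Mul(-1, -407)) = Add(132, 407) = 539)
Mul(-1, o) = Mul(-1, 539) = -539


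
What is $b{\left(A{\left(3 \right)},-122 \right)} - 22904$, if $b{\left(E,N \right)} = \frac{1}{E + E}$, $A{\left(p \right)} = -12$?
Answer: $- \frac{549697}{24} \approx -22904.0$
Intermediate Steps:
$b{\left(E,N \right)} = \frac{1}{2 E}$
$b{\left(A{\left(3 \right)},-122 \right)} - 22904 = \frac{1}{2 \left(-12\right)} - 22904 = \frac{1}{2} \left(- \frac{1}{12}\right) - 22904 = - \frac{1}{24} - 22904 = - \frac{549697}{24}$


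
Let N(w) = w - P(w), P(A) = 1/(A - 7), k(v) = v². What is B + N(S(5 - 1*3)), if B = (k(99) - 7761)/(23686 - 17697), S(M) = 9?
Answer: 105893/11978 ≈ 8.8406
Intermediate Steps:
P(A) = 1/(-7 + A)
N(w) = w - 1/(-7 + w)
B = 2040/5989 (B = (99² - 7761)/(23686 - 17697) = (9801 - 7761)/5989 = 2040*(1/5989) = 2040/5989 ≈ 0.34062)
B + N(S(5 - 1*3)) = 2040/5989 + (-1 + 9*(-7 + 9))/(-7 + 9) = 2040/5989 + (-1 + 9*2)/2 = 2040/5989 + (-1 + 18)/2 = 2040/5989 + (½)*17 = 2040/5989 + 17/2 = 105893/11978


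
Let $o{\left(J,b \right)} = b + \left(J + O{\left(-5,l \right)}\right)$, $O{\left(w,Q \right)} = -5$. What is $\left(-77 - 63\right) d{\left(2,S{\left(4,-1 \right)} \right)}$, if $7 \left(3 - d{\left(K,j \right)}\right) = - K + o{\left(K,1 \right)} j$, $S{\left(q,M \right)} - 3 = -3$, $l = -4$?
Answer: $-460$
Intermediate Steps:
$S{\left(q,M \right)} = 0$ ($S{\left(q,M \right)} = 3 - 3 = 0$)
$o{\left(J,b \right)} = -5 + J + b$ ($o{\left(J,b \right)} = b + \left(J - 5\right) = b + \left(-5 + J\right) = -5 + J + b$)
$d{\left(K,j \right)} = 3 + \frac{K}{7} - \frac{j \left(-4 + K\right)}{7}$ ($d{\left(K,j \right)} = 3 - \frac{- K + \left(-5 + K + 1\right) j}{7} = 3 - \frac{- K + \left(-4 + K\right) j}{7} = 3 - \frac{- K + j \left(-4 + K\right)}{7} = 3 + \left(\frac{K}{7} - \frac{j \left(-4 + K\right)}{7}\right) = 3 + \frac{K}{7} - \frac{j \left(-4 + K\right)}{7}$)
$\left(-77 - 63\right) d{\left(2,S{\left(4,-1 \right)} \right)} = \left(-77 - 63\right) \left(3 + \frac{1}{7} \cdot 2 - 0 \left(-4 + 2\right)\right) = - 140 \left(3 + \frac{2}{7} - 0 \left(-2\right)\right) = - 140 \left(3 + \frac{2}{7} + 0\right) = \left(-140\right) \frac{23}{7} = -460$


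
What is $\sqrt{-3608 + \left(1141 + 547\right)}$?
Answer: $8 i \sqrt{30} \approx 43.818 i$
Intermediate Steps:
$\sqrt{-3608 + \left(1141 + 547\right)} = \sqrt{-3608 + 1688} = \sqrt{-1920} = 8 i \sqrt{30}$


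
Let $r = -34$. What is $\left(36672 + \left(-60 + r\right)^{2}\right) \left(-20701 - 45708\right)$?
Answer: $-3022140772$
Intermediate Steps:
$\left(36672 + \left(-60 + r\right)^{2}\right) \left(-20701 - 45708\right) = \left(36672 + \left(-60 - 34\right)^{2}\right) \left(-20701 - 45708\right) = \left(36672 + \left(-94\right)^{2}\right) \left(-66409\right) = \left(36672 + 8836\right) \left(-66409\right) = 45508 \left(-66409\right) = -3022140772$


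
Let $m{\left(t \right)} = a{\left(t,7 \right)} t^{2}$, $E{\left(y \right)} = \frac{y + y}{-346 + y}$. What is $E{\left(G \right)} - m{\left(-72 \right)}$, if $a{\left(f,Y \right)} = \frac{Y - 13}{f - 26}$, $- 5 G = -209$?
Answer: $- \frac{23675074}{74529} \approx -317.66$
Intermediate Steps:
$G = \frac{209}{5}$ ($G = \left(- \frac{1}{5}\right) \left(-209\right) = \frac{209}{5} \approx 41.8$)
$E{\left(y \right)} = \frac{2 y}{-346 + y}$
$a{\left(f,Y \right)} = \frac{-13 + Y}{-26 + f}$
$m{\left(t \right)} = - \frac{6 t^{2}}{-26 + t}$ ($m{\left(t \right)} = \frac{-13 + 7}{-26 + t} t^{2} = \frac{1}{-26 + t} \left(-6\right) t^{2} = - \frac{6}{-26 + t} t^{2} = - \frac{6 t^{2}}{-26 + t}$)
$E{\left(G \right)} - m{\left(-72 \right)} = 2 \cdot \frac{209}{5} \frac{1}{-346 + \frac{209}{5}} - - \frac{6 \left(-72\right)^{2}}{-26 - 72} = 2 \cdot \frac{209}{5} \frac{1}{- \frac{1521}{5}} - \left(-6\right) 5184 \frac{1}{-98} = 2 \cdot \frac{209}{5} \left(- \frac{5}{1521}\right) - \left(-6\right) 5184 \left(- \frac{1}{98}\right) = - \frac{418}{1521} - \frac{15552}{49} = - \frac{23675074}{74529}$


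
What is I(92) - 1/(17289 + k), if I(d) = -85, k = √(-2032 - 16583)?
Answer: (-85*√18615 + 1469566*I)/(√18615 - 17289*I) ≈ -85.0 + 4.5635e-7*I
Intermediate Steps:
k = I*√18615 (k = √(-18615) = I*√18615 ≈ 136.44*I)
I(92) - 1/(17289 + k) = -85 - 1/(17289 + I*√18615)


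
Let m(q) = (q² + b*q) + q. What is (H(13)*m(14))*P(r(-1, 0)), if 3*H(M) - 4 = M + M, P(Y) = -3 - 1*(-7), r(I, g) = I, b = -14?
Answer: 560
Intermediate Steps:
P(Y) = 4 (P(Y) = -3 + 7 = 4)
m(q) = q² - 13*q (m(q) = (q² - 14*q) + q = q² - 13*q)
H(M) = 4/3 + 2*M/3 (H(M) = 4/3 + (M + M)/3 = 4/3 + (2*M)/3 = 4/3 + 2*M/3)
(H(13)*m(14))*P(r(-1, 0)) = ((4/3 + (⅔)*13)*(14*(-13 + 14)))*4 = ((4/3 + 26/3)*(14*1))*4 = (10*14)*4 = 140*4 = 560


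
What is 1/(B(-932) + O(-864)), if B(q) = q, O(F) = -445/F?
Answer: -864/804803 ≈ -0.0010736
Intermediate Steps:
1/(B(-932) + O(-864)) = 1/(-932 - 445/(-864)) = 1/(-932 - 445*(-1/864)) = 1/(-932 + 445/864) = 1/(-804803/864) = -864/804803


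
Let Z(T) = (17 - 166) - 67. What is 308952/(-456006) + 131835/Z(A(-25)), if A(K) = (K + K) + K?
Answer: -3343571369/5472072 ≈ -611.02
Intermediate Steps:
A(K) = 3*K (A(K) = 2*K + K = 3*K)
Z(T) = -216 (Z(T) = -149 - 67 = -216)
308952/(-456006) + 131835/Z(A(-25)) = 308952/(-456006) + 131835/(-216) = 308952*(-1/456006) + 131835*(-1/216) = -51492/76001 - 43945/72 = -3343571369/5472072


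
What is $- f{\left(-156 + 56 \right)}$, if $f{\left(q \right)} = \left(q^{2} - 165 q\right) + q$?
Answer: $-26400$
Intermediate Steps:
$f{\left(q \right)} = q^{2} - 164 q$
$- f{\left(-156 + 56 \right)} = - \left(-156 + 56\right) \left(-164 + \left(-156 + 56\right)\right) = - \left(-100\right) \left(-164 - 100\right) = - \left(-100\right) \left(-264\right) = \left(-1\right) 26400 = -26400$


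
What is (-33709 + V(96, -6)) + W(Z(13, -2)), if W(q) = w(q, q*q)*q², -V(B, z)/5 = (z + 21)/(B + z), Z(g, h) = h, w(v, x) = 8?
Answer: -202067/6 ≈ -33678.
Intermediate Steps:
V(B, z) = -5*(21 + z)/(B + z) (V(B, z) = -5*(z + 21)/(B + z) = -5*(21 + z)/(B + z))
W(q) = 8*q²
(-33709 + V(96, -6)) + W(Z(13, -2)) = (-33709 + 5*(-21 - 1*(-6))/(96 - 6)) + 8*(-2)² = (-33709 + 5*(-21 + 6)/90) + 8*4 = (-33709 + 5*(1/90)*(-15)) + 32 = (-33709 - ⅚) + 32 = -202259/6 + 32 = -202067/6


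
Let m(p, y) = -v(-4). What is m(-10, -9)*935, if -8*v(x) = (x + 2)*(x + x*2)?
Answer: 2805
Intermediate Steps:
v(x) = -3*x*(2 + x)/8 (v(x) = -(x + 2)*(x + x*2)/8 = -(2 + x)*(x + 2*x)/8 = -(2 + x)*3*x/8 = -3*x*(2 + x)/8)
m(p, y) = 3 (m(p, y) = -(-3)*(-4)*(2 - 4)/8 = -(-3)*(-4)*(-2)/8 = -1*(-3) = 3)
m(-10, -9)*935 = 3*935 = 2805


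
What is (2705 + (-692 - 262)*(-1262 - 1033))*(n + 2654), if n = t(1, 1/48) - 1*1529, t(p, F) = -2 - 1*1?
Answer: 2459575470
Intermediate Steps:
t(p, F) = -3 (t(p, F) = -2 - 1 = -3)
n = -1532 (n = -3 - 1*1529 = -3 - 1529 = -1532)
(2705 + (-692 - 262)*(-1262 - 1033))*(n + 2654) = (2705 + (-692 - 262)*(-1262 - 1033))*(-1532 + 2654) = (2705 - 954*(-2295))*1122 = (2705 + 2189430)*1122 = 2192135*1122 = 2459575470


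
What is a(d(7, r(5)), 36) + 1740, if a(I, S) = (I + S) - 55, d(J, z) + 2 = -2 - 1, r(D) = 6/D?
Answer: 1716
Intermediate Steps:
d(J, z) = -5 (d(J, z) = -2 + (-2 - 1) = -2 - 3 = -5)
a(I, S) = -55 + I + S
a(d(7, r(5)), 36) + 1740 = (-55 - 5 + 36) + 1740 = -24 + 1740 = 1716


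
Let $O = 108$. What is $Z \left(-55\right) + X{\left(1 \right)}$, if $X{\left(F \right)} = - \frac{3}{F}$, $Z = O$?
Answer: $-5943$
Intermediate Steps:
$Z = 108$
$Z \left(-55\right) + X{\left(1 \right)} = 108 \left(-55\right) - \frac{3}{1} = -5940 - 3 = -5943$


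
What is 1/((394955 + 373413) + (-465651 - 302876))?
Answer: -1/159 ≈ -0.0062893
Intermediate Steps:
1/((394955 + 373413) + (-465651 - 302876)) = 1/(768368 - 768527) = 1/(-159) = -1/159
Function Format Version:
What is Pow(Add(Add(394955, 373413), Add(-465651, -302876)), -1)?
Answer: Rational(-1, 159) ≈ -0.0062893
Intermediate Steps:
Pow(Add(Add(394955, 373413), Add(-465651, -302876)), -1) = Pow(Add(768368, -768527), -1) = Pow(-159, -1) = Rational(-1, 159)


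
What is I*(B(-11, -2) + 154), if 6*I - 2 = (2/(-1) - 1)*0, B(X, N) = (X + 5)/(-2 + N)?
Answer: 311/6 ≈ 51.833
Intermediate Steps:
B(X, N) = (5 + X)/(-2 + N)
I = 1/3 (I = 1/3 + ((2/(-1) - 1)*0)/6 = 1/3 + ((2*(-1) - 1)*0)/6 = 1/3 + ((-2 - 1)*0)/6 = 1/3 + (-3*0)/6 = 1/3 + (1/6)*0 = 1/3 + 0 = 1/3 ≈ 0.33333)
I*(B(-11, -2) + 154) = ((5 - 11)/(-2 - 2) + 154)/3 = (-6/(-4) + 154)/3 = (-1/4*(-6) + 154)/3 = (3/2 + 154)/3 = (1/3)*(311/2) = 311/6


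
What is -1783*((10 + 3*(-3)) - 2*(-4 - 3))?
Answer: -26745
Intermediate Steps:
-1783*((10 + 3*(-3)) - 2*(-4 - 3)) = -1783*((10 - 9) - 2*(-7)) = -1783*(1 + 14) = -1783*15 = -26745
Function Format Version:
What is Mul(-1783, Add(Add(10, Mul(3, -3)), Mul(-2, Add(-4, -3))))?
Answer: -26745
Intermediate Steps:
Mul(-1783, Add(Add(10, Mul(3, -3)), Mul(-2, Add(-4, -3)))) = Mul(-1783, Add(Add(10, -9), Mul(-2, -7))) = Mul(-1783, Add(1, 14)) = Mul(-1783, 15) = -26745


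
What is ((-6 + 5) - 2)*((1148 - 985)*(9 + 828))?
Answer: -409293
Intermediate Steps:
((-6 + 5) - 2)*((1148 - 985)*(9 + 828)) = (-1 - 2)*(163*837) = -3*136431 = -409293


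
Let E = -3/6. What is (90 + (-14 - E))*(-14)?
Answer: -1071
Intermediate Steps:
E = -½ (E = -3*⅙ = -½ ≈ -0.50000)
(90 + (-14 - E))*(-14) = (90 + (-14 - 1*(-½)))*(-14) = (90 + (-14 + ½))*(-14) = (90 - 27/2)*(-14) = (153/2)*(-14) = -1071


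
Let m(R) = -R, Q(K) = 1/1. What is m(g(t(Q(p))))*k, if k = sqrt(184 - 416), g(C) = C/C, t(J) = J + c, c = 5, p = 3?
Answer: -2*I*sqrt(58) ≈ -15.232*I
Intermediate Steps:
Q(K) = 1
t(J) = 5 + J (t(J) = J + 5 = 5 + J)
g(C) = 1
k = 2*I*sqrt(58) (k = sqrt(-232) = 2*I*sqrt(58) ≈ 15.232*I)
m(g(t(Q(p))))*k = (-1*1)*(2*I*sqrt(58)) = -2*I*sqrt(58)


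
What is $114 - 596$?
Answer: $-482$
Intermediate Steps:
$114 - 596 = -482$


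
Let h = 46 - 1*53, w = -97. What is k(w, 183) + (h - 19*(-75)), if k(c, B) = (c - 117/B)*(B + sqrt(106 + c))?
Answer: -1021318/61 ≈ -16743.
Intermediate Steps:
h = -7 (h = 46 - 53 = -7)
k(c, B) = (B + sqrt(106 + c))*(c - 117/B)
k(w, 183) + (h - 19*(-75)) = (-117 + 183*(-97) - 97*sqrt(106 - 97) - 117*sqrt(106 - 97)/183) + (-7 - 19*(-75)) = (-117 - 17751 - 97*sqrt(9) - 117*1/183*sqrt(9)) + (-7 + 1425) = (-117 - 17751 - 97*3 - 117*1/183*3) + 1418 = (-117 - 17751 - 291 - 117/61) + 1418 = -1107816/61 + 1418 = -1021318/61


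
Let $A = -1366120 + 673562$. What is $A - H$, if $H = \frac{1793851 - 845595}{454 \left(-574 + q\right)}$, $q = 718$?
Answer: $- \frac{1414925627}{2043} \approx -6.9257 \cdot 10^{5}$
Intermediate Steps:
$A = -692558$
$H = \frac{29633}{2043}$ ($H = \frac{1793851 - 845595}{454 \left(-574 + 718\right)} = \frac{1793851 - 845595}{454 \cdot 144} = \frac{948256}{65376} = 948256 \cdot \frac{1}{65376} = \frac{29633}{2043} \approx 14.505$)
$A - H = -692558 - \frac{29633}{2043} = - \frac{1414925627}{2043}$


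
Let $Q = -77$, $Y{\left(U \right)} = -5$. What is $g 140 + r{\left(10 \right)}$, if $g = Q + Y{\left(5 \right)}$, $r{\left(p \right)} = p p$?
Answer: $-11380$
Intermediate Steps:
$r{\left(p \right)} = p^{2}$
$g = -82$ ($g = -77 - 5 = -82$)
$g 140 + r{\left(10 \right)} = \left(-82\right) 140 + 10^{2} = -11480 + 100 = -11380$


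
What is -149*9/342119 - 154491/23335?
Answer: -52885598664/7983346865 ≈ -6.6245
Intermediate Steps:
-149*9/342119 - 154491/23335 = -1341*1/342119 - 154491*1/23335 = -1341/342119 - 154491/23335 = -52885598664/7983346865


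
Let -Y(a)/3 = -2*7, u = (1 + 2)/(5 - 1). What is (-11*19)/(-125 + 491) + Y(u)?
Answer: 15163/366 ≈ 41.429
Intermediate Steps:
u = ¾ (u = 3/4 = 3*(¼) = ¾ ≈ 0.75000)
Y(a) = 42 (Y(a) = -(-6)*7 = -3*(-14) = 42)
(-11*19)/(-125 + 491) + Y(u) = (-11*19)/(-125 + 491) + 42 = -209/366 + 42 = 15163/366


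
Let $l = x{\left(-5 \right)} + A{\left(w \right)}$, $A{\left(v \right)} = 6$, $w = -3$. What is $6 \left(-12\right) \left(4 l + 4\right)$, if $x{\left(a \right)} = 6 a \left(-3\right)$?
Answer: $-27936$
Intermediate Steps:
$x{\left(a \right)} = - 18 a$
$l = 96$ ($l = \left(-18\right) \left(-5\right) + 6 = 90 + 6 = 96$)
$6 \left(-12\right) \left(4 l + 4\right) = 6 \left(-12\right) \left(4 \cdot 96 + 4\right) = - 72 \left(384 + 4\right) = \left(-72\right) 388 = -27936$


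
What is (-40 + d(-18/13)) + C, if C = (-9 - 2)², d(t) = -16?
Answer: 65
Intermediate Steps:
C = 121 (C = (-11)² = 121)
(-40 + d(-18/13)) + C = (-40 - 16) + 121 = -56 + 121 = 65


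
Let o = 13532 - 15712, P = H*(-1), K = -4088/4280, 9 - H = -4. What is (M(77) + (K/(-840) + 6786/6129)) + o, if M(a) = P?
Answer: -10647771343/4857800 ≈ -2191.9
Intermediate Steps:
H = 13 (H = 9 - 1*(-4) = 9 + 4 = 13)
K = -511/535 (K = -4088*1/4280 = -511/535 ≈ -0.95514)
P = -13 (P = 13*(-1) = -13)
M(a) = -13
o = -2180
(M(77) + (K/(-840) + 6786/6129)) + o = (-13 + (-511/535/(-840) + 6786/6129)) - 2180 = (-13 + (-511/535*(-1/840) + 6786*(1/6129))) - 2180 = (-13 + (73/64200 + 754/681)) - 2180 = (-13 + 5384057/4857800) - 2180 = -57767343/4857800 - 2180 = -10647771343/4857800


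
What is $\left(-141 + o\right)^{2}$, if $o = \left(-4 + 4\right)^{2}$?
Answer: $19881$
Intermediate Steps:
$o = 0$ ($o = 0^{2} = 0$)
$\left(-141 + o\right)^{2} = \left(-141 + 0\right)^{2} = \left(-141\right)^{2} = 19881$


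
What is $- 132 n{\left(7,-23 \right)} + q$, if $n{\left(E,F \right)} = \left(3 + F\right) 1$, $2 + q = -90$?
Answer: $2548$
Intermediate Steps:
$q = -92$ ($q = -2 - 90 = -92$)
$n{\left(E,F \right)} = 3 + F$
$- 132 n{\left(7,-23 \right)} + q = - 132 \left(3 - 23\right) - 92 = \left(-132\right) \left(-20\right) - 92 = 2640 - 92 = 2548$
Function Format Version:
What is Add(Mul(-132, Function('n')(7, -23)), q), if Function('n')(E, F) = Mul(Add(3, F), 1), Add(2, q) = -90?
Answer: 2548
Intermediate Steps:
q = -92 (q = Add(-2, -90) = -92)
Function('n')(E, F) = Add(3, F)
Add(Mul(-132, Function('n')(7, -23)), q) = Add(Mul(-132, Add(3, -23)), -92) = Add(Mul(-132, -20), -92) = Add(2640, -92) = 2548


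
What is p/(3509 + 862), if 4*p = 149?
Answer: 149/17484 ≈ 0.0085221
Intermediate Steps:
p = 149/4 (p = (1/4)*149 = 149/4 ≈ 37.250)
p/(3509 + 862) = (149/4)/(3509 + 862) = (149/4)/4371 = (1/4371)*(149/4) = 149/17484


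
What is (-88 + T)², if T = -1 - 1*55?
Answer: 20736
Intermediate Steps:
T = -56 (T = -1 - 55 = -56)
(-88 + T)² = (-88 - 56)² = (-144)² = 20736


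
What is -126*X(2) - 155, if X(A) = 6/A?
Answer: -533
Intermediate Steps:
-126*X(2) - 155 = -756/2 - 155 = -126*3 - 155 = -378 - 155 = -533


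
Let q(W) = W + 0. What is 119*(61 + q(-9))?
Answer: 6188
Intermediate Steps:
q(W) = W
119*(61 + q(-9)) = 119*(61 - 9) = 119*52 = 6188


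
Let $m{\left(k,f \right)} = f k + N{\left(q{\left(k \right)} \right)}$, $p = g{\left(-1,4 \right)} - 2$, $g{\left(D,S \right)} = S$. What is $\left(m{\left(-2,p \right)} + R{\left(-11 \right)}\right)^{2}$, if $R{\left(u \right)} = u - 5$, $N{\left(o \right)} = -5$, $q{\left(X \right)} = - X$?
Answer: $625$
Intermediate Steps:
$p = 2$ ($p = 4 - 2 = 2$)
$R{\left(u \right)} = -5 + u$ ($R{\left(u \right)} = u - 5 = -5 + u$)
$m{\left(k,f \right)} = -5 + f k$ ($m{\left(k,f \right)} = f k - 5 = -5 + f k$)
$\left(m{\left(-2,p \right)} + R{\left(-11 \right)}\right)^{2} = \left(\left(-5 + 2 \left(-2\right)\right) - 16\right)^{2} = \left(\left(-5 - 4\right) - 16\right)^{2} = \left(-9 - 16\right)^{2} = \left(-25\right)^{2} = 625$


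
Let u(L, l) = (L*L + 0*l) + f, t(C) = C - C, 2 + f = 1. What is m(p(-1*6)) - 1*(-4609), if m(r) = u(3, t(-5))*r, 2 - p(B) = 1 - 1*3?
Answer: 4641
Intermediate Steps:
f = -1 (f = -2 + 1 = -1)
t(C) = 0
u(L, l) = -1 + L² (u(L, l) = (L*L + 0*l) - 1 = (L² + 0) - 1 = L² - 1 = -1 + L²)
p(B) = 4 (p(B) = 2 - (1 - 1*3) = 2 - (1 - 3) = 2 - 1*(-2) = 2 + 2 = 4)
m(r) = 8*r (m(r) = (-1 + 3²)*r = (-1 + 9)*r = 8*r)
m(p(-1*6)) - 1*(-4609) = 8*4 - 1*(-4609) = 32 + 4609 = 4641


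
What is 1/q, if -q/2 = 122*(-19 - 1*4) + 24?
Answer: 1/5564 ≈ 0.00017973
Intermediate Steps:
q = 5564 (q = -2*(122*(-19 - 1*4) + 24) = -2*(122*(-19 - 4) + 24) = -2*(122*(-23) + 24) = -2*(-2806 + 24) = -2*(-2782) = 5564)
1/q = 1/5564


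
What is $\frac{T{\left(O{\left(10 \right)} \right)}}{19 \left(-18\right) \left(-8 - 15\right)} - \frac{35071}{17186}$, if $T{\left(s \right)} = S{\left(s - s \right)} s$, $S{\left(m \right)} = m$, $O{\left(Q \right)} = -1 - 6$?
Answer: $- \frac{35071}{17186} \approx -2.0407$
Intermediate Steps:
$O{\left(Q \right)} = -7$ ($O{\left(Q \right)} = -1 - 6 = -7$)
$T{\left(s \right)} = 0$ ($T{\left(s \right)} = \left(s - s\right) s = 0 s = 0$)
$\frac{T{\left(O{\left(10 \right)} \right)}}{19 \left(-18\right) \left(-8 - 15\right)} - \frac{35071}{17186} = \frac{0}{19 \left(-18\right) \left(-8 - 15\right)} - \frac{35071}{17186} = \frac{0}{\left(-342\right) \left(-23\right)} - \frac{35071}{17186} = \frac{0}{7866} - \frac{35071}{17186} = 0 \cdot \frac{1}{7866} - \frac{35071}{17186} = 0 - \frac{35071}{17186} = - \frac{35071}{17186}$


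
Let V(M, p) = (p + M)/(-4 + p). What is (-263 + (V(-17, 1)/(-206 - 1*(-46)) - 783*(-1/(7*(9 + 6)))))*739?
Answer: -39662869/210 ≈ -1.8887e+5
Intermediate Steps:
V(M, p) = (M + p)/(-4 + p)
(-263 + (V(-17, 1)/(-206 - 1*(-46)) - 783*(-1/(7*(9 + 6)))))*739 = (-263 + (((-17 + 1)/(-4 + 1))/(-206 - 1*(-46)) - 783*(-1/(7*(9 + 6)))))*739 = (-263 + ((-16/(-3))/(-206 + 46) - 783/(15*(-7))))*739 = (-263 + (-⅓*(-16)/(-160) - 783/(-105)))*739 = (-263 + ((16/3)*(-1/160) - 783*(-1/105)))*739 = (-263 + (-1/30 + 261/35))*739 = (-263 + 1559/210)*739 = -53671/210*739 = -39662869/210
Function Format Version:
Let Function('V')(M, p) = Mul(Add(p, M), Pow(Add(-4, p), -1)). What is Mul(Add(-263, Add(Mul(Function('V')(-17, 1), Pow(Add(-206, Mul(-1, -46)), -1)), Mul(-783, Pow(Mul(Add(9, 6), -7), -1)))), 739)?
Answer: Rational(-39662869, 210) ≈ -1.8887e+5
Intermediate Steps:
Function('V')(M, p) = Mul(Pow(Add(-4, p), -1), Add(M, p)) (Function('V')(M, p) = Mul(Add(M, p), Pow(Add(-4, p), -1)) = Mul(Pow(Add(-4, p), -1), Add(M, p)))
Mul(Add(-263, Add(Mul(Function('V')(-17, 1), Pow(Add(-206, Mul(-1, -46)), -1)), Mul(-783, Pow(Mul(Add(9, 6), -7), -1)))), 739) = Mul(Add(-263, Add(Mul(Mul(Pow(Add(-4, 1), -1), Add(-17, 1)), Pow(Add(-206, Mul(-1, -46)), -1)), Mul(-783, Pow(Mul(Add(9, 6), -7), -1)))), 739) = Mul(Add(-263, Add(Mul(Mul(Pow(-3, -1), -16), Pow(Add(-206, 46), -1)), Mul(-783, Pow(Mul(15, -7), -1)))), 739) = Mul(Add(-263, Add(Mul(Mul(Rational(-1, 3), -16), Pow(-160, -1)), Mul(-783, Pow(-105, -1)))), 739) = Mul(Add(-263, Add(Mul(Rational(16, 3), Rational(-1, 160)), Mul(-783, Rational(-1, 105)))), 739) = Mul(Add(-263, Add(Rational(-1, 30), Rational(261, 35))), 739) = Mul(Add(-263, Rational(1559, 210)), 739) = Mul(Rational(-53671, 210), 739) = Rational(-39662869, 210)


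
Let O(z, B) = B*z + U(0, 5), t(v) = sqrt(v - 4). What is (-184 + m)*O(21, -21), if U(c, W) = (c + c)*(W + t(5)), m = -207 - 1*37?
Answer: 188748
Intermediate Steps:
m = -244 (m = -207 - 37 = -244)
t(v) = sqrt(-4 + v)
U(c, W) = 2*c*(1 + W) (U(c, W) = (c + c)*(W + sqrt(-4 + 5)) = (2*c)*(W + sqrt(1)) = (2*c)*(W + 1) = (2*c)*(1 + W) = 2*c*(1 + W))
O(z, B) = B*z (O(z, B) = B*z + 2*0*(1 + 5) = B*z + 2*0*6 = B*z + 0 = B*z)
(-184 + m)*O(21, -21) = (-184 - 244)*(-21*21) = -428*(-441) = 188748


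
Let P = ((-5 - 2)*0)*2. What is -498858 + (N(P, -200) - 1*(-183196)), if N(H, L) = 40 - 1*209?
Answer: -315831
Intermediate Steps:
P = 0 (P = -7*0*2 = 0*2 = 0)
N(H, L) = -169 (N(H, L) = 40 - 209 = -169)
-498858 + (N(P, -200) - 1*(-183196)) = -498858 + (-169 - 1*(-183196)) = -498858 + (-169 + 183196) = -498858 + 183027 = -315831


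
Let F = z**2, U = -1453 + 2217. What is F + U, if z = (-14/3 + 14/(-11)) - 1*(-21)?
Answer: 1079005/1089 ≈ 990.82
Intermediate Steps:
U = 764
z = 497/33 (z = (-14*1/3 + 14*(-1/11)) + 21 = (-14/3 - 14/11) + 21 = -196/33 + 21 = 497/33 ≈ 15.061)
F = 247009/1089 (F = (497/33)**2 = 247009/1089 ≈ 226.82)
F + U = 247009/1089 + 764 = 1079005/1089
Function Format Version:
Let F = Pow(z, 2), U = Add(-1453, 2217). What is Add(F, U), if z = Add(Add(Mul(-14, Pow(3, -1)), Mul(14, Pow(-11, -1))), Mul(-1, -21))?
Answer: Rational(1079005, 1089) ≈ 990.82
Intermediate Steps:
U = 764
z = Rational(497, 33) (z = Add(Add(Mul(-14, Rational(1, 3)), Mul(14, Rational(-1, 11))), 21) = Add(Add(Rational(-14, 3), Rational(-14, 11)), 21) = Add(Rational(-196, 33), 21) = Rational(497, 33) ≈ 15.061)
F = Rational(247009, 1089) (F = Pow(Rational(497, 33), 2) = Rational(247009, 1089) ≈ 226.82)
Add(F, U) = Add(Rational(247009, 1089), 764) = Rational(1079005, 1089)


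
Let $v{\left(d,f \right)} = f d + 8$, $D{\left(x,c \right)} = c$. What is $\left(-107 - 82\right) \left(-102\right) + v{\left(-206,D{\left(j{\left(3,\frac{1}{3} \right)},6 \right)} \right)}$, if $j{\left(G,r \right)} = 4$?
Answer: $18050$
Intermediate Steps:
$v{\left(d,f \right)} = 8 + d f$ ($v{\left(d,f \right)} = d f + 8 = 8 + d f$)
$\left(-107 - 82\right) \left(-102\right) + v{\left(-206,D{\left(j{\left(3,\frac{1}{3} \right)},6 \right)} \right)} = \left(-107 - 82\right) \left(-102\right) + \left(8 - 1236\right) = \left(-189\right) \left(-102\right) + \left(8 - 1236\right) = 19278 - 1228 = 18050$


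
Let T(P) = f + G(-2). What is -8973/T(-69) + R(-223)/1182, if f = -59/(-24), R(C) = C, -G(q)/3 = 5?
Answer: 254478941/355782 ≈ 715.27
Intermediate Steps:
G(q) = -15 (G(q) = -3*5 = -15)
f = 59/24 (f = -59*(-1/24) = 59/24 ≈ 2.4583)
T(P) = -301/24 (T(P) = 59/24 - 15 = -301/24)
-8973/T(-69) + R(-223)/1182 = -8973/(-301/24) - 223/1182 = -8973*(-24/301) - 223*1/1182 = 215352/301 - 223/1182 = 254478941/355782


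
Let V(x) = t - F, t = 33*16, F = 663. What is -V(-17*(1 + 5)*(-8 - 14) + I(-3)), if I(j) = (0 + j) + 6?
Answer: 135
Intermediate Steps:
t = 528
I(j) = 6 + j (I(j) = j + 6 = 6 + j)
V(x) = -135 (V(x) = 528 - 1*663 = 528 - 663 = -135)
-V(-17*(1 + 5)*(-8 - 14) + I(-3)) = -1*(-135) = 135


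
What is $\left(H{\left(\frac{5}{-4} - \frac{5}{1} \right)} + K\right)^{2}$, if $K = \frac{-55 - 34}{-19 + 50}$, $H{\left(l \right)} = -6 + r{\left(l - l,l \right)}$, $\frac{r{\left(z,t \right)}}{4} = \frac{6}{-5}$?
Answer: $\frac{4490161}{24025} \approx 186.9$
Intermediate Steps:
$r{\left(z,t \right)} = - \frac{24}{5}$ ($r{\left(z,t \right)} = 4 \frac{6}{-5} = 4 \cdot 6 \left(- \frac{1}{5}\right) = 4 \left(- \frac{6}{5}\right) = - \frac{24}{5}$)
$H{\left(l \right)} = - \frac{54}{5}$ ($H{\left(l \right)} = -6 - \frac{24}{5} = - \frac{54}{5}$)
$K = - \frac{89}{31} \approx -2.871$
$\left(H{\left(\frac{5}{-4} - \frac{5}{1} \right)} + K\right)^{2} = \left(- \frac{54}{5} - \frac{89}{31}\right)^{2} = \left(- \frac{2119}{155}\right)^{2} = \frac{4490161}{24025}$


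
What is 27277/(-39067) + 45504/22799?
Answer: 165116635/127241219 ≈ 1.2977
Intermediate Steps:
27277/(-39067) + 45504/22799 = 27277*(-1/39067) + 45504*(1/22799) = -27277/39067 + 45504/22799 = 165116635/127241219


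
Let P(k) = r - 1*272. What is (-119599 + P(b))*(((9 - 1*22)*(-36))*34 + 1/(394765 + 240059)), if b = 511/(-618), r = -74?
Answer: -1211602766108105/634824 ≈ -1.9086e+9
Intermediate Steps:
b = -511/618 (b = 511*(-1/618) = -511/618 ≈ -0.82686)
P(k) = -346 (P(k) = -74 - 1*272 = -74 - 272 = -346)
(-119599 + P(b))*(((9 - 1*22)*(-36))*34 + 1/(394765 + 240059)) = (-119599 - 346)*(((9 - 1*22)*(-36))*34 + 1/(394765 + 240059)) = -119945*(((9 - 22)*(-36))*34 + 1/634824) = -119945*(-13*(-36)*34 + 1/634824) = -119945*(468*34 + 1/634824) = -119945*(15912 + 1/634824) = -119945*10101319489/634824 = -1211602766108105/634824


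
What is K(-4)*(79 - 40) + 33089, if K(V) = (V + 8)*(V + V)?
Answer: 31841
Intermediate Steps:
K(V) = 2*V*(8 + V) (K(V) = (8 + V)*(2*V) = 2*V*(8 + V))
K(-4)*(79 - 40) + 33089 = (2*(-4)*(8 - 4))*(79 - 40) + 33089 = (2*(-4)*4)*39 + 33089 = -32*39 + 33089 = -1248 + 33089 = 31841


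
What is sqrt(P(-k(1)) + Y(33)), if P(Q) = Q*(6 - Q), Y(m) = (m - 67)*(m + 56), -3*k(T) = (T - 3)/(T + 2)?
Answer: I*sqrt(245218)/9 ≈ 55.022*I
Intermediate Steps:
k(T) = -(-3 + T)/(3*(2 + T)) (k(T) = -(T - 3)/(3*(T + 2)) = -(-3 + T)/(3*(2 + T)))
Y(m) = (-67 + m)*(56 + m)
sqrt(P(-k(1)) + Y(33)) = sqrt((-(3 - 1*1)/(3*(2 + 1)))*(6 - (-1)*(3 - 1*1)/(3*(2 + 1))) + (-3752 + 33**2 - 11*33)) = sqrt((-(3 - 1)/(3*3))*(6 - (-1)*(1/3)*(3 - 1)/3) + (-3752 + 1089 - 363)) = sqrt((-2/(3*3))*(6 - (-1)*(1/3)*(1/3)*2) - 3026) = sqrt((-1*2/9)*(6 - (-1)*2/9) - 3026) = sqrt(-2*(6 - 1*(-2/9))/9 - 3026) = sqrt(-2*(6 + 2/9)/9 - 3026) = sqrt(-2/9*56/9 - 3026) = sqrt(-112/81 - 3026) = sqrt(-245218/81) = I*sqrt(245218)/9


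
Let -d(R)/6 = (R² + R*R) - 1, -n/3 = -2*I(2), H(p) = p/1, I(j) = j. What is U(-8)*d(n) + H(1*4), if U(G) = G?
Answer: 13780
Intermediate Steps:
H(p) = p (H(p) = p*1 = p)
n = 12 (n = -(-6)*2 = -3*(-4) = 12)
d(R) = 6 - 12*R² (d(R) = -6*((R² + R*R) - 1) = -6*((R² + R²) - 1) = -6*(2*R² - 1) = -6*(-1 + 2*R²) = 6 - 12*R²)
U(-8)*d(n) + H(1*4) = -8*(6 - 12*12²) + 1*4 = -8*(6 - 12*144) + 4 = -8*(6 - 1728) + 4 = -8*(-1722) + 4 = 13776 + 4 = 13780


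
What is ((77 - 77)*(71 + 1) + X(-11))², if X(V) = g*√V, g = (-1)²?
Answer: -11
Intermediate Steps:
g = 1
X(V) = √V (X(V) = 1*√V = √V)
((77 - 77)*(71 + 1) + X(-11))² = ((77 - 77)*(71 + 1) + √(-11))² = (0*72 + I*√11)² = (0 + I*√11)² = (I*√11)² = -11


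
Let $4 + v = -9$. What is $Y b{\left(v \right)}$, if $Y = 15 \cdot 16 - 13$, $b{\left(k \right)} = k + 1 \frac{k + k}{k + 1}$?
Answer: $- \frac{14755}{6} \approx -2459.2$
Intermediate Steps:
$v = -13$ ($v = -4 - 9 = -13$)
$b{\left(k \right)} = k + \frac{2 k}{1 + k}$ ($b{\left(k \right)} = k + 1 \frac{2 k}{1 + k} = k + \frac{2 k}{1 + k}$)
$Y = 227$ ($Y = 240 - 13 = 227$)
$Y b{\left(v \right)} = 227 \left(- \frac{13 \left(3 - 13\right)}{1 - 13}\right) = 227 \left(\left(-13\right) \frac{1}{-12} \left(-10\right)\right) = 227 \left(\left(-13\right) \left(- \frac{1}{12}\right) \left(-10\right)\right) = 227 \left(- \frac{65}{6}\right) = - \frac{14755}{6}$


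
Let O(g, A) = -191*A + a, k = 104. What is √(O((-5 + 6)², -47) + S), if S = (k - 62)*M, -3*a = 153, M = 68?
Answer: √11782 ≈ 108.54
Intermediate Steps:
a = -51 (a = -⅓*153 = -51)
S = 2856 (S = (104 - 62)*68 = 42*68 = 2856)
O(g, A) = -51 - 191*A (O(g, A) = -191*A - 51 = -51 - 191*A)
√(O((-5 + 6)², -47) + S) = √((-51 - 191*(-47)) + 2856) = √((-51 + 8977) + 2856) = √(8926 + 2856) = √11782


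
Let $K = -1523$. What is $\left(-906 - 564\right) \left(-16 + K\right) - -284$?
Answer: $2262614$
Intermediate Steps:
$\left(-906 - 564\right) \left(-16 + K\right) - -284 = \left(-906 - 564\right) \left(-16 - 1523\right) - -284 = \left(-1470\right) \left(-1539\right) + 284 = 2262330 + 284 = 2262614$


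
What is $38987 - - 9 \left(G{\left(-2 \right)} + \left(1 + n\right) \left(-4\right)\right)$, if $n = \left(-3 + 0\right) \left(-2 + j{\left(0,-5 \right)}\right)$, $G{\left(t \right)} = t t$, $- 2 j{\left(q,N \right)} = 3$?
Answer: $38609$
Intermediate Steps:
$j{\left(q,N \right)} = - \frac{3}{2}$ ($j{\left(q,N \right)} = \left(- \frac{1}{2}\right) 3 = - \frac{3}{2}$)
$G{\left(t \right)} = t^{2}$
$n = \frac{21}{2}$ ($n = \left(-3 + 0\right) \left(-2 - \frac{3}{2}\right) = \left(-3\right) \left(- \frac{7}{2}\right) = \frac{21}{2} \approx 10.5$)
$38987 - - 9 \left(G{\left(-2 \right)} + \left(1 + n\right) \left(-4\right)\right) = 38987 - - 9 \left(\left(-2\right)^{2} + \left(1 + \frac{21}{2}\right) \left(-4\right)\right) = 38987 - - 9 \left(4 + \frac{23}{2} \left(-4\right)\right) = 38987 - - 9 \left(4 - 46\right) = 38987 - \left(-9\right) \left(-42\right) = 38987 - 378 = 38609$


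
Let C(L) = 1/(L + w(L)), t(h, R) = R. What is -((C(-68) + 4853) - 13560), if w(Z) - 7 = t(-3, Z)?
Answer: 1123204/129 ≈ 8707.0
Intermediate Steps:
w(Z) = 7 + Z
C(L) = 1/(7 + 2*L) (C(L) = 1/(L + (7 + L)) = 1/(7 + 2*L))
-((C(-68) + 4853) - 13560) = -((1/(7 + 2*(-68)) + 4853) - 13560) = -((1/(7 - 136) + 4853) - 13560) = -((1/(-129) + 4853) - 13560) = -((-1/129 + 4853) - 13560) = -(626036/129 - 13560) = -1*(-1123204/129) = 1123204/129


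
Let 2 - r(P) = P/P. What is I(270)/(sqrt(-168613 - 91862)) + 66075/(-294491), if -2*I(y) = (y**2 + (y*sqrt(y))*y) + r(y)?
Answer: -66075/294491 + I*sqrt(10419)*(72901 + 218700*sqrt(30))/104190 ≈ -0.22437 + 1245.0*I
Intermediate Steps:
r(P) = 1 (r(P) = 2 - P/P = 2 - 1*1 = 2 - 1 = 1)
I(y) = -1/2 - y**2/2 - y**(5/2)/2 (I(y) = -((y**2 + (y*sqrt(y))*y) + 1)/2 = -((y**2 + y**(3/2)*y) + 1)/2 = -((y**2 + y**(5/2)) + 1)/2 = -(1 + y**2 + y**(5/2))/2 = -1/2 - y**2/2 - y**(5/2)/2)
I(270)/(sqrt(-168613 - 91862)) + 66075/(-294491) = (-1/2 - 1/2*270**2 - 109350*sqrt(30))/(sqrt(-168613 - 91862)) + 66075/(-294491) = (-1/2 - 1/2*72900 - 109350*sqrt(30))/(sqrt(-260475)) + 66075*(-1/294491) = (-1/2 - 36450 - 109350*sqrt(30))/((5*I*sqrt(10419))) - 66075/294491 = (-72901/2 - 109350*sqrt(30))*(-I*sqrt(10419)/52095) - 66075/294491 = -I*sqrt(10419)*(-72901/2 - 109350*sqrt(30))/52095 - 66075/294491 = -66075/294491 - I*sqrt(10419)*(-72901/2 - 109350*sqrt(30))/52095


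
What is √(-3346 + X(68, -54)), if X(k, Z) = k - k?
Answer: I*√3346 ≈ 57.845*I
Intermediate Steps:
X(k, Z) = 0
√(-3346 + X(68, -54)) = √(-3346 + 0) = √(-3346) = I*√3346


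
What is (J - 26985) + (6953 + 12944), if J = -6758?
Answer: -13846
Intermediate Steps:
(J - 26985) + (6953 + 12944) = (-6758 - 26985) + (6953 + 12944) = -33743 + 19897 = -13846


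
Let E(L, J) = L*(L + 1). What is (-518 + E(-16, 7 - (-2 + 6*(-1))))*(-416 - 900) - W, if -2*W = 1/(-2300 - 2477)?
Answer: 3495311791/9554 ≈ 3.6585e+5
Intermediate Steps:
E(L, J) = L*(1 + L)
W = 1/9554 (W = -1/(2*(-2300 - 2477)) = -½/(-4777) = -½*(-1/4777) = 1/9554 ≈ 0.00010467)
(-518 + E(-16, 7 - (-2 + 6*(-1))))*(-416 - 900) - W = (-518 - 16*(1 - 16))*(-416 - 900) - 1*1/9554 = (-518 - 16*(-15))*(-1316) - 1/9554 = (-518 + 240)*(-1316) - 1/9554 = -278*(-1316) - 1/9554 = 365848 - 1/9554 = 3495311791/9554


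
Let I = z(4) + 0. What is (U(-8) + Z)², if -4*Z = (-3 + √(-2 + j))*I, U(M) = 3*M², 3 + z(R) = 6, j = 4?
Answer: 603747/16 - 2331*√2/8 ≈ 37322.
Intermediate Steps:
z(R) = 3 (z(R) = -3 + 6 = 3)
I = 3 (I = 3 + 0 = 3)
Z = 9/4 - 3*√2/4 (Z = -(-3 + √(-2 + 4))*3/4 = -(-3 + √2)*3/4 = -(-9 + 3*√2)/4 = 9/4 - 3*√2/4 ≈ 1.1893)
(U(-8) + Z)² = (3*(-8)² + (9/4 - 3*√2/4))² = (3*64 + (9/4 - 3*√2/4))² = (192 + (9/4 - 3*√2/4))² = (777/4 - 3*√2/4)²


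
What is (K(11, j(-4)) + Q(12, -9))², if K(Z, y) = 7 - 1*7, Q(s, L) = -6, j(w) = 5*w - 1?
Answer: 36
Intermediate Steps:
j(w) = -1 + 5*w
K(Z, y) = 0 (K(Z, y) = 7 - 7 = 0)
(K(11, j(-4)) + Q(12, -9))² = (0 - 6)² = (-6)² = 36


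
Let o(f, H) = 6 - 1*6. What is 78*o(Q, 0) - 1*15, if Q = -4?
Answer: -15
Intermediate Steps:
o(f, H) = 0 (o(f, H) = 6 - 6 = 0)
78*o(Q, 0) - 1*15 = 78*0 - 1*15 = 0 - 15 = -15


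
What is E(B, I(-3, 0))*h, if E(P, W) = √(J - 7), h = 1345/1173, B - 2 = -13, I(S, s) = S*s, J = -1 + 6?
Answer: 1345*I*√2/1173 ≈ 1.6216*I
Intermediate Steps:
J = 5
B = -11 (B = 2 - 13 = -11)
h = 1345/1173 (h = 1345*(1/1173) = 1345/1173 ≈ 1.1466)
E(P, W) = I*√2 (E(P, W) = √(5 - 7) = √(-2) = I*√2)
E(B, I(-3, 0))*h = (I*√2)*(1345/1173) = 1345*I*√2/1173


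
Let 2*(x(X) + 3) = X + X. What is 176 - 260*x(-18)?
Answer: 5636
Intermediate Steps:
x(X) = -3 + X (x(X) = -3 + (X + X)/2 = -3 + (2*X)/2 = -3 + X)
176 - 260*x(-18) = 176 - 260*(-3 - 18) = 176 - 260*(-21) = 176 + 5460 = 5636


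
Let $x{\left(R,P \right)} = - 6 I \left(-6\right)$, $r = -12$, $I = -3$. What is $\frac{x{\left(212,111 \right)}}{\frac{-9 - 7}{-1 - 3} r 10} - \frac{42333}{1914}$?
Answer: $- \frac{279349}{12760} \approx -21.893$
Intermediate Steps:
$x{\left(R,P \right)} = -108$ ($x{\left(R,P \right)} = \left(-6\right) \left(-3\right) \left(-6\right) = 18 \left(-6\right) = -108$)
$\frac{x{\left(212,111 \right)}}{\frac{-9 - 7}{-1 - 3} r 10} - \frac{42333}{1914} = - \frac{108}{\frac{-9 - 7}{-1 - 3} \left(-12\right) 10} - \frac{42333}{1914} = - \frac{108}{- \frac{16}{-4} \left(-12\right) 10} - \frac{14111}{638} = - \frac{108}{\left(-16\right) \left(- \frac{1}{4}\right) \left(-12\right) 10} - \frac{14111}{638} = - \frac{108}{4 \left(-12\right) 10} - \frac{14111}{638} = - \frac{108}{\left(-48\right) 10} - \frac{14111}{638} = - \frac{108}{-480} - \frac{14111}{638} = \left(-108\right) \left(- \frac{1}{480}\right) - \frac{14111}{638} = \frac{9}{40} - \frac{14111}{638} = - \frac{279349}{12760}$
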